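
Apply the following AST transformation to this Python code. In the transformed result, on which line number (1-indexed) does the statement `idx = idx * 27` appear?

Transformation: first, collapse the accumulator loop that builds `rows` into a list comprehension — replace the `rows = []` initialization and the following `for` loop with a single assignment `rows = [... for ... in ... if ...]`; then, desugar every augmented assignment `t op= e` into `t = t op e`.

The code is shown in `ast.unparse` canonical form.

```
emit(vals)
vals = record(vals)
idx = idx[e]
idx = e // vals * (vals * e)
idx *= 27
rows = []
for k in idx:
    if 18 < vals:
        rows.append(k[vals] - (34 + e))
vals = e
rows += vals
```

Transformed code:
emit(vals)
vals = record(vals)
idx = idx[e]
idx = e // vals * (vals * e)
idx = idx * 27
rows = [k[vals] - (34 + e) for k in idx if 18 < vals]
vals = e
rows = rows + vals

5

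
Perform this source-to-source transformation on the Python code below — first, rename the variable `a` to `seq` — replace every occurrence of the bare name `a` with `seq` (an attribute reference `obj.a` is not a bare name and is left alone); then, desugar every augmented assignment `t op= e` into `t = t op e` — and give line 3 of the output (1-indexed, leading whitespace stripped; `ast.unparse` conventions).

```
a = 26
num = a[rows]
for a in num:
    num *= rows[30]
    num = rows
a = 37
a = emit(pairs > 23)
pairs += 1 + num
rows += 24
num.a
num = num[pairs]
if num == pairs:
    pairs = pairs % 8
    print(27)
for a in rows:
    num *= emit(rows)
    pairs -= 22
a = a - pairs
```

Transformed code:
seq = 26
num = seq[rows]
for seq in num:
    num = num * rows[30]
    num = rows
seq = 37
seq = emit(pairs > 23)
pairs = pairs + (1 + num)
rows = rows + 24
num.a
num = num[pairs]
if num == pairs:
    pairs = pairs % 8
    print(27)
for seq in rows:
    num = num * emit(rows)
    pairs = pairs - 22
seq = seq - pairs

for seq in num:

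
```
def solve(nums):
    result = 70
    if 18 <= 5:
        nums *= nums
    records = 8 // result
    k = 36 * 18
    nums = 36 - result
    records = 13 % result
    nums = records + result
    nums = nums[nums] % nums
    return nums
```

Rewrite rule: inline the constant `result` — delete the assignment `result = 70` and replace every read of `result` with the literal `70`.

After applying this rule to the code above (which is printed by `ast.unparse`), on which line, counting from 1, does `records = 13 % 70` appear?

7

Transformed code:
def solve(nums):
    if 18 <= 5:
        nums *= nums
    records = 8 // 70
    k = 36 * 18
    nums = 36 - 70
    records = 13 % 70
    nums = records + 70
    nums = nums[nums] % nums
    return nums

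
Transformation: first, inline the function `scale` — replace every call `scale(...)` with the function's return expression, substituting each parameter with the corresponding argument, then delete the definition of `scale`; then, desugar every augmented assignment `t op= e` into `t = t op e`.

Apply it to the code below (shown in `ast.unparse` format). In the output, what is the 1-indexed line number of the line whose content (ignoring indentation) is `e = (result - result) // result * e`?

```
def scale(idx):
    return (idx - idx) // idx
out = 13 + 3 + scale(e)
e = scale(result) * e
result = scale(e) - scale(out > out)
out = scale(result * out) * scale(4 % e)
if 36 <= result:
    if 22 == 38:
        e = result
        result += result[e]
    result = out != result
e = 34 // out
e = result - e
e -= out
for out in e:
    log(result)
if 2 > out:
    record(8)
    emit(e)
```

2

Transformed code:
out = 13 + 3 + (e - e) // e
e = (result - result) // result * e
result = (e - e) // e - ((out > out) - (out > out)) // (out > out)
out = (result * out - result * out) // (result * out) * ((4 % e - 4 % e) // (4 % e))
if 36 <= result:
    if 22 == 38:
        e = result
        result = result + result[e]
    result = out != result
e = 34 // out
e = result - e
e = e - out
for out in e:
    log(result)
if 2 > out:
    record(8)
    emit(e)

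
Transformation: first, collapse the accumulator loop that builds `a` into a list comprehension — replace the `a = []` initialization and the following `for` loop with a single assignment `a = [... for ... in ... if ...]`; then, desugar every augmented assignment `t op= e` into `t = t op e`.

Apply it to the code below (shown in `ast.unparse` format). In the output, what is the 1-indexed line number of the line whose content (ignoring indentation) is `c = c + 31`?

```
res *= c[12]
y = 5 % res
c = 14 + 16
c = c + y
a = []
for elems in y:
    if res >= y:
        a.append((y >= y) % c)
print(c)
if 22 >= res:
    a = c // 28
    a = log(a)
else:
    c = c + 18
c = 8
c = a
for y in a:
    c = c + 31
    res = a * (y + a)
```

Transformed code:
res = res * c[12]
y = 5 % res
c = 14 + 16
c = c + y
a = [(y >= y) % c for elems in y if res >= y]
print(c)
if 22 >= res:
    a = c // 28
    a = log(a)
else:
    c = c + 18
c = 8
c = a
for y in a:
    c = c + 31
    res = a * (y + a)

15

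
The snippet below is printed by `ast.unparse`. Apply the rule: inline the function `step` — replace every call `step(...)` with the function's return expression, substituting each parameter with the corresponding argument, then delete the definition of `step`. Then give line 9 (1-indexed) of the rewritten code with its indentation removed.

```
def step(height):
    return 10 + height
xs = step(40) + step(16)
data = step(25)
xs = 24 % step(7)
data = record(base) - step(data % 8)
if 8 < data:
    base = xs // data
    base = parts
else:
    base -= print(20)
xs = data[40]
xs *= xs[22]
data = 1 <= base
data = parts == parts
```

base -= print(20)

Transformed code:
xs = 10 + 40 + (10 + 16)
data = 10 + 25
xs = 24 % (10 + 7)
data = record(base) - (10 + data % 8)
if 8 < data:
    base = xs // data
    base = parts
else:
    base -= print(20)
xs = data[40]
xs *= xs[22]
data = 1 <= base
data = parts == parts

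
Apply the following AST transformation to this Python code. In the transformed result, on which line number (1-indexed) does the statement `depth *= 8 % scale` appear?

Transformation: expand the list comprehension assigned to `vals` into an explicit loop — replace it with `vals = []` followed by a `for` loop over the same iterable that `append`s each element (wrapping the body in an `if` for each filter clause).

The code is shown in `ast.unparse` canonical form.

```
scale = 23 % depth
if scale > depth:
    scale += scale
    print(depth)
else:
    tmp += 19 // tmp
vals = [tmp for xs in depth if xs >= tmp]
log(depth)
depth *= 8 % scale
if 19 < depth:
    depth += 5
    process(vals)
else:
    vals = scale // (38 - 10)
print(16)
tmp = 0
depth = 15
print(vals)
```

Transformed code:
scale = 23 % depth
if scale > depth:
    scale += scale
    print(depth)
else:
    tmp += 19 // tmp
vals = []
for xs in depth:
    if xs >= tmp:
        vals.append(tmp)
log(depth)
depth *= 8 % scale
if 19 < depth:
    depth += 5
    process(vals)
else:
    vals = scale // (38 - 10)
print(16)
tmp = 0
depth = 15
print(vals)

12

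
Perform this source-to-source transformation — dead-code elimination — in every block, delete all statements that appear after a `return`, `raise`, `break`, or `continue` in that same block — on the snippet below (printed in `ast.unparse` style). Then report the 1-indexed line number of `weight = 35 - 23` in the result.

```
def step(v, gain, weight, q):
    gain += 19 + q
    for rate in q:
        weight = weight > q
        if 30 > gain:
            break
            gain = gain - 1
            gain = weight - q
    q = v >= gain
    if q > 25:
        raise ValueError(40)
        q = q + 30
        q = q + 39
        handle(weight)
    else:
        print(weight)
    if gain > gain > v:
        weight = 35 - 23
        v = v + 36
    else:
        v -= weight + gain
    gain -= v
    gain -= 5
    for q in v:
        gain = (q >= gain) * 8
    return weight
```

13

Transformed code:
def step(v, gain, weight, q):
    gain += 19 + q
    for rate in q:
        weight = weight > q
        if 30 > gain:
            break
    q = v >= gain
    if q > 25:
        raise ValueError(40)
    else:
        print(weight)
    if gain > gain > v:
        weight = 35 - 23
        v = v + 36
    else:
        v -= weight + gain
    gain -= v
    gain -= 5
    for q in v:
        gain = (q >= gain) * 8
    return weight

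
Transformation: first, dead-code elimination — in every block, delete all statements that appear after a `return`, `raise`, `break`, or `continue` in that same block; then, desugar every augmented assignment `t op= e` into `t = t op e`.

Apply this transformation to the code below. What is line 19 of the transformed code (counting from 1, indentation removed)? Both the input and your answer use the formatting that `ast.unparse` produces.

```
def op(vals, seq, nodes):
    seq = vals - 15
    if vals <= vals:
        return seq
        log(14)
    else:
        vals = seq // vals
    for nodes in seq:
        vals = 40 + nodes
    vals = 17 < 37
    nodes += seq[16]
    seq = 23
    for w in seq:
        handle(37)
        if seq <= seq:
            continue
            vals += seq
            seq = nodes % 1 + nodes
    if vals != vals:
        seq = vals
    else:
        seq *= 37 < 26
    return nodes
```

seq = seq * (37 < 26)

Transformed code:
def op(vals, seq, nodes):
    seq = vals - 15
    if vals <= vals:
        return seq
    else:
        vals = seq // vals
    for nodes in seq:
        vals = 40 + nodes
    vals = 17 < 37
    nodes = nodes + seq[16]
    seq = 23
    for w in seq:
        handle(37)
        if seq <= seq:
            continue
    if vals != vals:
        seq = vals
    else:
        seq = seq * (37 < 26)
    return nodes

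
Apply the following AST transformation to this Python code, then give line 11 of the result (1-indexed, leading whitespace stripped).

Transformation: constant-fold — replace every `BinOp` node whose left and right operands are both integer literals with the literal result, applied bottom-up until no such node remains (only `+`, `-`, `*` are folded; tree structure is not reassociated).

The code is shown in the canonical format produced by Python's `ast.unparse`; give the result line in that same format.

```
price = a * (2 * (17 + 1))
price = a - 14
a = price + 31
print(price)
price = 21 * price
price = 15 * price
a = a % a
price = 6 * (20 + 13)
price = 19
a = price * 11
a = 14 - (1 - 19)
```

a = 32

Transformed code:
price = a * 36
price = a - 14
a = price + 31
print(price)
price = 21 * price
price = 15 * price
a = a % a
price = 198
price = 19
a = price * 11
a = 32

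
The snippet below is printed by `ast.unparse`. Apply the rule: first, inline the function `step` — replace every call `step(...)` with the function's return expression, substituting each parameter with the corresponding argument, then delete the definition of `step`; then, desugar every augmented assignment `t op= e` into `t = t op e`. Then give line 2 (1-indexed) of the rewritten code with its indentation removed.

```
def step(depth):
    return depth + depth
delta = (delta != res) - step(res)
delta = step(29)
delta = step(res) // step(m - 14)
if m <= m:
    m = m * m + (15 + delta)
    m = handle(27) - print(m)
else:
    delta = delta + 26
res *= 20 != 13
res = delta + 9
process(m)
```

delta = 29 + 29

Transformed code:
delta = (delta != res) - (res + res)
delta = 29 + 29
delta = (res + res) // (m - 14 + (m - 14))
if m <= m:
    m = m * m + (15 + delta)
    m = handle(27) - print(m)
else:
    delta = delta + 26
res = res * (20 != 13)
res = delta + 9
process(m)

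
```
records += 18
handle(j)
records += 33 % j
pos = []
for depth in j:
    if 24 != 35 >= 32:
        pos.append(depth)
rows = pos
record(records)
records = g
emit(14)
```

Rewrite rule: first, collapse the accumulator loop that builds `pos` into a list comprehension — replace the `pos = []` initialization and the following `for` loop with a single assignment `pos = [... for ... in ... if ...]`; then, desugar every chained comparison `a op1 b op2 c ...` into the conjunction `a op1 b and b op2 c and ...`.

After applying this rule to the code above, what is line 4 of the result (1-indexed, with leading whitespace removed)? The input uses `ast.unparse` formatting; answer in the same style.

pos = [depth for depth in j if 24 != 35 and 35 >= 32]

Transformed code:
records += 18
handle(j)
records += 33 % j
pos = [depth for depth in j if 24 != 35 and 35 >= 32]
rows = pos
record(records)
records = g
emit(14)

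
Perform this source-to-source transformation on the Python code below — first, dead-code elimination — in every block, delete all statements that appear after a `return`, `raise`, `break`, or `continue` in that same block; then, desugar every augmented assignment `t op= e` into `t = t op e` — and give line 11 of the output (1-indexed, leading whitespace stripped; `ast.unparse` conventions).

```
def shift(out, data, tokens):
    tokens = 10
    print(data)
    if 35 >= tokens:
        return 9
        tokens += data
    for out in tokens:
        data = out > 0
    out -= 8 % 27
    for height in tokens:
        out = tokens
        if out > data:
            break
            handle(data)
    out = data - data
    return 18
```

Transformed code:
def shift(out, data, tokens):
    tokens = 10
    print(data)
    if 35 >= tokens:
        return 9
    for out in tokens:
        data = out > 0
    out = out - 8 % 27
    for height in tokens:
        out = tokens
        if out > data:
            break
    out = data - data
    return 18

if out > data:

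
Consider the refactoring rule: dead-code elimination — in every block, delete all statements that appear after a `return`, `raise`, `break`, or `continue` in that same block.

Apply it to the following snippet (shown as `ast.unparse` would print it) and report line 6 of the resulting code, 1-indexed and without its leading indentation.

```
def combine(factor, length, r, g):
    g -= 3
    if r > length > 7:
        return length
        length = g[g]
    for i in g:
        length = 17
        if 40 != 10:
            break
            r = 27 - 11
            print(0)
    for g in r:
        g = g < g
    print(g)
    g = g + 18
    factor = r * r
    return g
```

Transformed code:
def combine(factor, length, r, g):
    g -= 3
    if r > length > 7:
        return length
    for i in g:
        length = 17
        if 40 != 10:
            break
    for g in r:
        g = g < g
    print(g)
    g = g + 18
    factor = r * r
    return g

length = 17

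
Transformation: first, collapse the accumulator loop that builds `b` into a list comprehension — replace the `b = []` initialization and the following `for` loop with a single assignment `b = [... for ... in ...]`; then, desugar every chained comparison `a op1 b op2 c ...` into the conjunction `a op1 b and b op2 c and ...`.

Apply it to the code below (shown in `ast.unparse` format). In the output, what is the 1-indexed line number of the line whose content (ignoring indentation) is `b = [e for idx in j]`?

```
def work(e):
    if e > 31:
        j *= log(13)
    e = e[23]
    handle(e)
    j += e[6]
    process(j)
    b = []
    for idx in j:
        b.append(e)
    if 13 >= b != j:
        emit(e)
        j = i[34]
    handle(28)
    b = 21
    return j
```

Transformed code:
def work(e):
    if e > 31:
        j *= log(13)
    e = e[23]
    handle(e)
    j += e[6]
    process(j)
    b = [e for idx in j]
    if 13 >= b and b != j:
        emit(e)
        j = i[34]
    handle(28)
    b = 21
    return j

8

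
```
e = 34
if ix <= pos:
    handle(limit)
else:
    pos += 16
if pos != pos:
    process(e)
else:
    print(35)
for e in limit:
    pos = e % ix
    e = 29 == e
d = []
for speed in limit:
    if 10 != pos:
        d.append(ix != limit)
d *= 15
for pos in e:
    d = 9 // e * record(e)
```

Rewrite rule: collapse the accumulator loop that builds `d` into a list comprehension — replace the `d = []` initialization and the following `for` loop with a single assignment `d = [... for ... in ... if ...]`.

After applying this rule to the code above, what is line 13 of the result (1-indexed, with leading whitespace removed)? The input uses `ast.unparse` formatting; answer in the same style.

Transformed code:
e = 34
if ix <= pos:
    handle(limit)
else:
    pos += 16
if pos != pos:
    process(e)
else:
    print(35)
for e in limit:
    pos = e % ix
    e = 29 == e
d = [ix != limit for speed in limit if 10 != pos]
d *= 15
for pos in e:
    d = 9 // e * record(e)

d = [ix != limit for speed in limit if 10 != pos]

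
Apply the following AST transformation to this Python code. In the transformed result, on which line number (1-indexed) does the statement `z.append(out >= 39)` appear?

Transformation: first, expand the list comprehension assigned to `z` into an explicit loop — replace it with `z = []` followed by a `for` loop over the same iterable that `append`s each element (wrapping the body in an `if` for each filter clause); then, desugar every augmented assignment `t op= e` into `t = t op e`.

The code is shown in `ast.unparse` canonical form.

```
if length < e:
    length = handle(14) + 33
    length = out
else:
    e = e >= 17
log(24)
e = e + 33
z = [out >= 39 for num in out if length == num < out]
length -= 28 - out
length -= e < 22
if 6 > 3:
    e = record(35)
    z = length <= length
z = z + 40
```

11

Transformed code:
if length < e:
    length = handle(14) + 33
    length = out
else:
    e = e >= 17
log(24)
e = e + 33
z = []
for num in out:
    if length == num < out:
        z.append(out >= 39)
length = length - (28 - out)
length = length - (e < 22)
if 6 > 3:
    e = record(35)
    z = length <= length
z = z + 40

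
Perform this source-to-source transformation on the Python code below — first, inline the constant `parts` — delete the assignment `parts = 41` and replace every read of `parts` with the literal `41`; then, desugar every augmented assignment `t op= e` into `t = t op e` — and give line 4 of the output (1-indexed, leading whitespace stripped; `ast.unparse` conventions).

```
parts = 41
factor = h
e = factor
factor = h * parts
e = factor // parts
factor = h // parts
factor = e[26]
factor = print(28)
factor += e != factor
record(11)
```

e = factor // 41

Transformed code:
factor = h
e = factor
factor = h * 41
e = factor // 41
factor = h // 41
factor = e[26]
factor = print(28)
factor = factor + (e != factor)
record(11)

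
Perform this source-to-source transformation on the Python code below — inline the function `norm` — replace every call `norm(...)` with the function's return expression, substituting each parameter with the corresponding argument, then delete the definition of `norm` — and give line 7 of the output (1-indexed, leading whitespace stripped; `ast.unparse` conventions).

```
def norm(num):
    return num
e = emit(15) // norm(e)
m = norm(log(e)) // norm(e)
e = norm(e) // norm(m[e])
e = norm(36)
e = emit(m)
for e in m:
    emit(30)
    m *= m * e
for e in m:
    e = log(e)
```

emit(30)

Transformed code:
e = emit(15) // e
m = log(e) // e
e = e // m[e]
e = 36
e = emit(m)
for e in m:
    emit(30)
    m *= m * e
for e in m:
    e = log(e)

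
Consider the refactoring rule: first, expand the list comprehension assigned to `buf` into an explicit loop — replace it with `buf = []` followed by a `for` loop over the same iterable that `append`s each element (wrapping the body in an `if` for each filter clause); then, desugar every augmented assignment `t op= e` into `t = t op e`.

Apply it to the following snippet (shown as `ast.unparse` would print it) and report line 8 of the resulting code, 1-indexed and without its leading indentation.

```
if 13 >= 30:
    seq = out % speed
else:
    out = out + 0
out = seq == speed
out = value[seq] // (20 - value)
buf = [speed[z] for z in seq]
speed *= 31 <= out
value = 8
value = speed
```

Transformed code:
if 13 >= 30:
    seq = out % speed
else:
    out = out + 0
out = seq == speed
out = value[seq] // (20 - value)
buf = []
for z in seq:
    buf.append(speed[z])
speed = speed * (31 <= out)
value = 8
value = speed

for z in seq:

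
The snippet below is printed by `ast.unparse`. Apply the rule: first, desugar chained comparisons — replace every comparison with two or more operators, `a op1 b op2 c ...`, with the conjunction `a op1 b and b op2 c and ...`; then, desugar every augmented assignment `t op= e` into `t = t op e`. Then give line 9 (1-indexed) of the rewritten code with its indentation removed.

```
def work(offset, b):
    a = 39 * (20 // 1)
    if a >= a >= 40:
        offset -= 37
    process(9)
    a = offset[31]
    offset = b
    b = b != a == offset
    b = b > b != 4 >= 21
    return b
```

b = b > b and b != 4 and (4 >= 21)

Transformed code:
def work(offset, b):
    a = 39 * (20 // 1)
    if a >= a and a >= 40:
        offset = offset - 37
    process(9)
    a = offset[31]
    offset = b
    b = b != a and a == offset
    b = b > b and b != 4 and (4 >= 21)
    return b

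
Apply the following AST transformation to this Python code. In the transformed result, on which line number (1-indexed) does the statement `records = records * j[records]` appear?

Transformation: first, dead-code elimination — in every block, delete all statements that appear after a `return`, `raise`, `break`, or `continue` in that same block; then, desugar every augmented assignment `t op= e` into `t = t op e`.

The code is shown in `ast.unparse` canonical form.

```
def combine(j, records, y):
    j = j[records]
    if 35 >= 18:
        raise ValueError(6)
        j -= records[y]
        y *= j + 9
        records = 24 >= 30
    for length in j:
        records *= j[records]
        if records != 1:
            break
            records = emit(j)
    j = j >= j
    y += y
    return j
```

Transformed code:
def combine(j, records, y):
    j = j[records]
    if 35 >= 18:
        raise ValueError(6)
    for length in j:
        records = records * j[records]
        if records != 1:
            break
    j = j >= j
    y = y + y
    return j

6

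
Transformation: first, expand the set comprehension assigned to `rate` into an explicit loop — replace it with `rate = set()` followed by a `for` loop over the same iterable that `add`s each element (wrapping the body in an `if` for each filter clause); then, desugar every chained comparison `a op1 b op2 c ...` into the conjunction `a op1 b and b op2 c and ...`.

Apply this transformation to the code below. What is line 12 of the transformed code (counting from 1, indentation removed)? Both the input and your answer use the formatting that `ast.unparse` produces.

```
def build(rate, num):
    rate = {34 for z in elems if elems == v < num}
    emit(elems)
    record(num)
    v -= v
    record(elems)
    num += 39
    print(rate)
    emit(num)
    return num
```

Transformed code:
def build(rate, num):
    rate = set()
    for z in elems:
        if elems == v and v < num:
            rate.add(34)
    emit(elems)
    record(num)
    v -= v
    record(elems)
    num += 39
    print(rate)
    emit(num)
    return num

emit(num)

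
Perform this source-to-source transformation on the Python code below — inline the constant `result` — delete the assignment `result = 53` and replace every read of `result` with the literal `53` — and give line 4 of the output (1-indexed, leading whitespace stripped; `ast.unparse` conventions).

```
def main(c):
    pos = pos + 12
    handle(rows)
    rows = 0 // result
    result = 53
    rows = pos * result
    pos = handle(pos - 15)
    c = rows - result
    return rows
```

Transformed code:
def main(c):
    pos = pos + 12
    handle(rows)
    rows = 0 // 53
    rows = pos * 53
    pos = handle(pos - 15)
    c = rows - 53
    return rows

rows = 0 // 53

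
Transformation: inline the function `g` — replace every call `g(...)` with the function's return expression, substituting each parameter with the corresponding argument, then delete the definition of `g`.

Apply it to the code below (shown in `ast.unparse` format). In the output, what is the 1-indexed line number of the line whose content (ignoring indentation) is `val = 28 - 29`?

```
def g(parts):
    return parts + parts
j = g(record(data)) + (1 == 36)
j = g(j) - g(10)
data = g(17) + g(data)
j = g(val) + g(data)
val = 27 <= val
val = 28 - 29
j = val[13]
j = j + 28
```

6

Transformed code:
j = record(data) + record(data) + (1 == 36)
j = j + j - (10 + 10)
data = 17 + 17 + (data + data)
j = val + val + (data + data)
val = 27 <= val
val = 28 - 29
j = val[13]
j = j + 28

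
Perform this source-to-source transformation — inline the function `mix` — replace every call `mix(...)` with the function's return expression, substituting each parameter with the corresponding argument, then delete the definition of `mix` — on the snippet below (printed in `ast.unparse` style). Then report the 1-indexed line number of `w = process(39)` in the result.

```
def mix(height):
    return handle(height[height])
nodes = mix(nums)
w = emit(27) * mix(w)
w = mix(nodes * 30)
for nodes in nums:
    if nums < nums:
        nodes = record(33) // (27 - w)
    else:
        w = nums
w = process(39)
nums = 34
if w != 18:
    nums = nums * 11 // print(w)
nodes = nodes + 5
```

Transformed code:
nodes = handle(nums[nums])
w = emit(27) * handle(w[w])
w = handle((nodes * 30)[nodes * 30])
for nodes in nums:
    if nums < nums:
        nodes = record(33) // (27 - w)
    else:
        w = nums
w = process(39)
nums = 34
if w != 18:
    nums = nums * 11 // print(w)
nodes = nodes + 5

9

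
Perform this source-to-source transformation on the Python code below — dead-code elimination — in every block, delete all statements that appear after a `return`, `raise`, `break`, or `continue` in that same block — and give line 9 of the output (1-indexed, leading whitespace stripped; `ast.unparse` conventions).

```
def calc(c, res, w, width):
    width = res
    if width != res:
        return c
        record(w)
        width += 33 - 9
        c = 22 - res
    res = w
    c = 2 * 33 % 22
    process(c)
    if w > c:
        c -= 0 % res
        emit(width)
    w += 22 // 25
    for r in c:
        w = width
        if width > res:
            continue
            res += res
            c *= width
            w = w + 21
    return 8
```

c -= 0 % res

Transformed code:
def calc(c, res, w, width):
    width = res
    if width != res:
        return c
    res = w
    c = 2 * 33 % 22
    process(c)
    if w > c:
        c -= 0 % res
        emit(width)
    w += 22 // 25
    for r in c:
        w = width
        if width > res:
            continue
    return 8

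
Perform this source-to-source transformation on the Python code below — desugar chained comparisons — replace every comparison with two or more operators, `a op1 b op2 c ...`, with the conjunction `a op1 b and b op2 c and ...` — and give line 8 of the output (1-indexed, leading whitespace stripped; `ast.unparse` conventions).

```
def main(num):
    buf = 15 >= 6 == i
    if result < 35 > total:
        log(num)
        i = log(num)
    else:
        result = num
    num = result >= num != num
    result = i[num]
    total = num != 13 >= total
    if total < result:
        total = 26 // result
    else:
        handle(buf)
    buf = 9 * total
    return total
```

num = result >= num and num != num

Transformed code:
def main(num):
    buf = 15 >= 6 and 6 == i
    if result < 35 and 35 > total:
        log(num)
        i = log(num)
    else:
        result = num
    num = result >= num and num != num
    result = i[num]
    total = num != 13 and 13 >= total
    if total < result:
        total = 26 // result
    else:
        handle(buf)
    buf = 9 * total
    return total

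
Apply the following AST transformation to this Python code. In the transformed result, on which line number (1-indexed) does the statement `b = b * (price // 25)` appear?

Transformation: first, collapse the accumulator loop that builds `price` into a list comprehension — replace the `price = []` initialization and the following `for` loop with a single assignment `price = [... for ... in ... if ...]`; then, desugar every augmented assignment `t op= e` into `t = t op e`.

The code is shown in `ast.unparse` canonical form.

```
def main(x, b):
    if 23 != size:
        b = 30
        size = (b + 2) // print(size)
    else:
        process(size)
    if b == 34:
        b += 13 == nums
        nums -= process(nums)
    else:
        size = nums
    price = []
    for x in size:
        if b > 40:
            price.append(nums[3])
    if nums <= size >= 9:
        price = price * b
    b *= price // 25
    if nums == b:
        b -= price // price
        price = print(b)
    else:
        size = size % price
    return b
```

Transformed code:
def main(x, b):
    if 23 != size:
        b = 30
        size = (b + 2) // print(size)
    else:
        process(size)
    if b == 34:
        b = b + (13 == nums)
        nums = nums - process(nums)
    else:
        size = nums
    price = [nums[3] for x in size if b > 40]
    if nums <= size >= 9:
        price = price * b
    b = b * (price // 25)
    if nums == b:
        b = b - price // price
        price = print(b)
    else:
        size = size % price
    return b

15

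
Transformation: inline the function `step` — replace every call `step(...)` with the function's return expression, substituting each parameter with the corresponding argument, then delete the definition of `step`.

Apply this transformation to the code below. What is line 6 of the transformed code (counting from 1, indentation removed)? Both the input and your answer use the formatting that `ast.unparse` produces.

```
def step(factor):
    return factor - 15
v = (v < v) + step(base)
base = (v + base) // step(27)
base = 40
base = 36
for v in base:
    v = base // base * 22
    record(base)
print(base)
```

v = base // base * 22

Transformed code:
v = (v < v) + (base - 15)
base = (v + base) // (27 - 15)
base = 40
base = 36
for v in base:
    v = base // base * 22
    record(base)
print(base)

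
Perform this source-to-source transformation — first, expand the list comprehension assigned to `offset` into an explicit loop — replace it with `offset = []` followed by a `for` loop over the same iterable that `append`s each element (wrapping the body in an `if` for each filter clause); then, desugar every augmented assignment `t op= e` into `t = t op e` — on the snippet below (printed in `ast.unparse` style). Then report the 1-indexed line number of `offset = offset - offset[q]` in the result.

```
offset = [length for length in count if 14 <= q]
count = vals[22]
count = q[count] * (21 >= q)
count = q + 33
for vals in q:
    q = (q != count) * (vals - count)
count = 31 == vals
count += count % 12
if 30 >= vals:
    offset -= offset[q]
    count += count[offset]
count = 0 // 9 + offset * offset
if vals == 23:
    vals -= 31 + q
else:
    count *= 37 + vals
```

Transformed code:
offset = []
for length in count:
    if 14 <= q:
        offset.append(length)
count = vals[22]
count = q[count] * (21 >= q)
count = q + 33
for vals in q:
    q = (q != count) * (vals - count)
count = 31 == vals
count = count + count % 12
if 30 >= vals:
    offset = offset - offset[q]
    count = count + count[offset]
count = 0 // 9 + offset * offset
if vals == 23:
    vals = vals - (31 + q)
else:
    count = count * (37 + vals)

13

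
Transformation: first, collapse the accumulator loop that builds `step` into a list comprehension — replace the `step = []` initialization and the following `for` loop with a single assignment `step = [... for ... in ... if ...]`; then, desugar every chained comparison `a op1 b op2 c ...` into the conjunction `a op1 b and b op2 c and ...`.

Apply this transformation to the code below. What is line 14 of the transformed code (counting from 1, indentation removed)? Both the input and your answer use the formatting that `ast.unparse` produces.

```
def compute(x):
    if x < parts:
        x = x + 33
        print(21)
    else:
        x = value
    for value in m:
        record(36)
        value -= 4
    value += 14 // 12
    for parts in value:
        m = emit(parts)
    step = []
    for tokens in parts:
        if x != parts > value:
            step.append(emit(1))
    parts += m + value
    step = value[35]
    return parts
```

Transformed code:
def compute(x):
    if x < parts:
        x = x + 33
        print(21)
    else:
        x = value
    for value in m:
        record(36)
        value -= 4
    value += 14 // 12
    for parts in value:
        m = emit(parts)
    step = [emit(1) for tokens in parts if x != parts and parts > value]
    parts += m + value
    step = value[35]
    return parts

parts += m + value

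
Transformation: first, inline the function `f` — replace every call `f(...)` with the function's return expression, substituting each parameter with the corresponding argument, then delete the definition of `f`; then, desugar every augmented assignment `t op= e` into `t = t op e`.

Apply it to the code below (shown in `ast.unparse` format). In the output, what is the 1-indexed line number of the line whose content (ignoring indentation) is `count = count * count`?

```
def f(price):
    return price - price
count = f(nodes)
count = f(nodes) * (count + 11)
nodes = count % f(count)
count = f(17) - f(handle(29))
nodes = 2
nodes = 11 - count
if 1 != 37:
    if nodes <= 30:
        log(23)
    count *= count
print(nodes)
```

10

Transformed code:
count = nodes - nodes
count = (nodes - nodes) * (count + 11)
nodes = count % (count - count)
count = 17 - 17 - (handle(29) - handle(29))
nodes = 2
nodes = 11 - count
if 1 != 37:
    if nodes <= 30:
        log(23)
    count = count * count
print(nodes)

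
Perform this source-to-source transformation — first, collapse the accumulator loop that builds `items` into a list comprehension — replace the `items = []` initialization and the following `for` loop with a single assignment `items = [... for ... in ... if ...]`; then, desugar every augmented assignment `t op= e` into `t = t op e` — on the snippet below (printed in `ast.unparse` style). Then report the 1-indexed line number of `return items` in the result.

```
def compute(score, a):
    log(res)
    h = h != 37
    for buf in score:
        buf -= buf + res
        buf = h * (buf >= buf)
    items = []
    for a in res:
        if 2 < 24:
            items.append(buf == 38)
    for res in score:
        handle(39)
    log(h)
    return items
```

Transformed code:
def compute(score, a):
    log(res)
    h = h != 37
    for buf in score:
        buf = buf - (buf + res)
        buf = h * (buf >= buf)
    items = [buf == 38 for a in res if 2 < 24]
    for res in score:
        handle(39)
    log(h)
    return items

11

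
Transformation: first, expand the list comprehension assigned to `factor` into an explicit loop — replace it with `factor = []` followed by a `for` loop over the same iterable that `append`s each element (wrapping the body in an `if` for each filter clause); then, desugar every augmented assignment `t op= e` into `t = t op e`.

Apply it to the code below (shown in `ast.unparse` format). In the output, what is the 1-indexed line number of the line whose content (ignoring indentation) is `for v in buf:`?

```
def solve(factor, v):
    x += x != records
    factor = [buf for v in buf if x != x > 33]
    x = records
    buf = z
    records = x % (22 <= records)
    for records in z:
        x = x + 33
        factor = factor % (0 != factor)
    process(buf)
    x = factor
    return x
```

4

Transformed code:
def solve(factor, v):
    x = x + (x != records)
    factor = []
    for v in buf:
        if x != x > 33:
            factor.append(buf)
    x = records
    buf = z
    records = x % (22 <= records)
    for records in z:
        x = x + 33
        factor = factor % (0 != factor)
    process(buf)
    x = factor
    return x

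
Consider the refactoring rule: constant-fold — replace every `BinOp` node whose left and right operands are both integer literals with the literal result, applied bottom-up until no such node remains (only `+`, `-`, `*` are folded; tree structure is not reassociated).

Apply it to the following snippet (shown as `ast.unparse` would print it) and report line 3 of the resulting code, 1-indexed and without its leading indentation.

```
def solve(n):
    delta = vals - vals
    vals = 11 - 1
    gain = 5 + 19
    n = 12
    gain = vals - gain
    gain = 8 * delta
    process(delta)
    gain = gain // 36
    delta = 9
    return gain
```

Transformed code:
def solve(n):
    delta = vals - vals
    vals = 10
    gain = 24
    n = 12
    gain = vals - gain
    gain = 8 * delta
    process(delta)
    gain = gain // 36
    delta = 9
    return gain

vals = 10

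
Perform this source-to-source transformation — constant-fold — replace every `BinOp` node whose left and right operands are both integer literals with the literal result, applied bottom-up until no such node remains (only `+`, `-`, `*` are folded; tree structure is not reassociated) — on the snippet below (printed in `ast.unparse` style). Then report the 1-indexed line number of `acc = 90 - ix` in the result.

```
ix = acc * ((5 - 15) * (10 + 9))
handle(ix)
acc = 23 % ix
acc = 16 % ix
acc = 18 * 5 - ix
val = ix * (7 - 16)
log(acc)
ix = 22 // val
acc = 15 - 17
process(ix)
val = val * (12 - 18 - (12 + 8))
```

Transformed code:
ix = acc * -190
handle(ix)
acc = 23 % ix
acc = 16 % ix
acc = 90 - ix
val = ix * -9
log(acc)
ix = 22 // val
acc = -2
process(ix)
val = val * -26

5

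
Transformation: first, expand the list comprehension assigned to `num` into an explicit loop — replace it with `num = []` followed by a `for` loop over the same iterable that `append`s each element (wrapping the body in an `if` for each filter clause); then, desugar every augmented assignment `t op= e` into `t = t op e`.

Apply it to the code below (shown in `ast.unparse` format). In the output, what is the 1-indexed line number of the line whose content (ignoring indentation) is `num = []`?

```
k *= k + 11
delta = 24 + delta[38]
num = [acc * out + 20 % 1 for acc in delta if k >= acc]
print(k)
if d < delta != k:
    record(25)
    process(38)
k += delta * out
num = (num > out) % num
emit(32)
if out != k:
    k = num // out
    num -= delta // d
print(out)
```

Transformed code:
k = k * (k + 11)
delta = 24 + delta[38]
num = []
for acc in delta:
    if k >= acc:
        num.append(acc * out + 20 % 1)
print(k)
if d < delta != k:
    record(25)
    process(38)
k = k + delta * out
num = (num > out) % num
emit(32)
if out != k:
    k = num // out
    num = num - delta // d
print(out)

3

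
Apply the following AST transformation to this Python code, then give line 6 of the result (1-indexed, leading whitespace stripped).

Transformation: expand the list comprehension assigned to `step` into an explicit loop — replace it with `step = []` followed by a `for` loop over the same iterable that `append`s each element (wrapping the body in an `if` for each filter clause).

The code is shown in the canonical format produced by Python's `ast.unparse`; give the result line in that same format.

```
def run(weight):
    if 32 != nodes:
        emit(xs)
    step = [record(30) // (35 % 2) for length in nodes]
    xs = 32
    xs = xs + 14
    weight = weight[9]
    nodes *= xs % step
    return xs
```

Transformed code:
def run(weight):
    if 32 != nodes:
        emit(xs)
    step = []
    for length in nodes:
        step.append(record(30) // (35 % 2))
    xs = 32
    xs = xs + 14
    weight = weight[9]
    nodes *= xs % step
    return xs

step.append(record(30) // (35 % 2))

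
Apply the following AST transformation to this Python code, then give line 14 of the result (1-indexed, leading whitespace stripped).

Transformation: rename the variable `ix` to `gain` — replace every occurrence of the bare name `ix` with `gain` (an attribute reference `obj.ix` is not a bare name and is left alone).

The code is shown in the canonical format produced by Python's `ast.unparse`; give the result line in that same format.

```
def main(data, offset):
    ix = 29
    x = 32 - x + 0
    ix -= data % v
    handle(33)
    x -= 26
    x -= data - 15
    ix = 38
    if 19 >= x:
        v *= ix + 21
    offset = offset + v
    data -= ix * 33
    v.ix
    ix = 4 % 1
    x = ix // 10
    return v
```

gain = 4 % 1

Transformed code:
def main(data, offset):
    gain = 29
    x = 32 - x + 0
    gain -= data % v
    handle(33)
    x -= 26
    x -= data - 15
    gain = 38
    if 19 >= x:
        v *= gain + 21
    offset = offset + v
    data -= gain * 33
    v.ix
    gain = 4 % 1
    x = gain // 10
    return v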